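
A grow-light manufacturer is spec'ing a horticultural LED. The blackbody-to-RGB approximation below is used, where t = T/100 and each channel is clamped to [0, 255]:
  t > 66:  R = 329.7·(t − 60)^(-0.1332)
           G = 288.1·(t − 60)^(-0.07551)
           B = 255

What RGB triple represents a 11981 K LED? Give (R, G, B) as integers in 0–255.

t = 11981/100 = 119.81; the t > 66 branch applies.
R = 329.7·(119.81 − 60)^(-0.1332) = 329.7·59.81^(-0.1332) = 329.7·0.57987 = 191.184.
G = 288.1·(119.81 − 60)^(-0.07551) = 288.1·59.81^(-0.07551) = 288.1·0.73424 = 211.533.
B = 255 by definition for t > 66.
Rounded: (191, 212, 255).

(191, 212, 255)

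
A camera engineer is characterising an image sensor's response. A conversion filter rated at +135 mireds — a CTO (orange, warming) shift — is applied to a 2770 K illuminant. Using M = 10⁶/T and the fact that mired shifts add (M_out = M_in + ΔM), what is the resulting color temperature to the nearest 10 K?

M_in = 10⁶/2770 = 361.01 mireds.
M_out = 361.01 + (+135) = 496.01 mireds.
T_out = 10⁶/496.01 = 2016.1 K → 2020 K.

2020 K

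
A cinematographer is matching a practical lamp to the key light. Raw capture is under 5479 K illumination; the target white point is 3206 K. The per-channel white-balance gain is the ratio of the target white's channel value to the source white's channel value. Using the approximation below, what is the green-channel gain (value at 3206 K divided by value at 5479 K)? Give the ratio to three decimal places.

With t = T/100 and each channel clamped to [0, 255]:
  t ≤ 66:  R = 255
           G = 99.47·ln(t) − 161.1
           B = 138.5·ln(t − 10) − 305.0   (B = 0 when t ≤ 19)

At 5479 K (t = 54.79):
  G = 99.47·ln 54.79 − 161.1 = 99.47·4.0035 − 161.1 = 237.129.
At 3206 K (t = 32.06):
  G = 99.47·ln 32.06 − 161.1 = 99.47·3.4676 − 161.1 = 183.823.
Gain = 183.823 / 237.129 = 0.7752 → 0.775.

0.775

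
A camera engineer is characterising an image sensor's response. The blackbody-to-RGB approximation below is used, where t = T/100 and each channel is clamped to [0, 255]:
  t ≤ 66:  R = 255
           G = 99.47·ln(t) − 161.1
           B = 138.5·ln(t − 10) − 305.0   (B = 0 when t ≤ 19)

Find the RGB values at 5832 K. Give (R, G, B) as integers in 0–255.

t = 5832/100 = 58.32; the t ≤ 66 branch applies.
R = 255 by definition for t ≤ 66.
G = 99.47·ln 58.32 − 161.1 = 99.47·4.0659 − 161.1 = 243.340.
B = 138.5·ln(58.32 − 10) − 305.0 = 138.5·ln 48.32 − 305.0 = 138.5·3.8778 − 305.0 = 232.082.
Rounded: (255, 243, 232).

(255, 243, 232)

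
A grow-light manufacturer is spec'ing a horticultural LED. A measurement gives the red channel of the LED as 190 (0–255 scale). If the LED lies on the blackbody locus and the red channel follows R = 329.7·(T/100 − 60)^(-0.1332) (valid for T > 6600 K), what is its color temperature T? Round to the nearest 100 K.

(t − 60)^(-0.1332) = 190/329.7 = 0.57628.
t − 60 = 0.57628^(1/-0.1332) = 0.57628^(-7.508) = 62.667, so t = 122.667.
T = 100·t = 12267 K → 12300 K to the nearest 100 K.

12300 K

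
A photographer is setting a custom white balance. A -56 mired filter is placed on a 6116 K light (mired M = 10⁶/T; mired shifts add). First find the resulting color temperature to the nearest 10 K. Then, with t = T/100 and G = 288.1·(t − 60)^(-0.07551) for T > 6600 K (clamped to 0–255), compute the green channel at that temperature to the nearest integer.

221

M_in = 10⁶/6116 = 163.51; M_out = 163.51 + (-56) = 107.51.
T_out = 10⁶/107.51 = 9301.8 K → 9300 K; t = 93.
G = 288.1·(93 − 60)^(-0.07551) = 288.1·33^(-0.07551) = 288.1·0.76796 = 221.248.
Rounded: 221.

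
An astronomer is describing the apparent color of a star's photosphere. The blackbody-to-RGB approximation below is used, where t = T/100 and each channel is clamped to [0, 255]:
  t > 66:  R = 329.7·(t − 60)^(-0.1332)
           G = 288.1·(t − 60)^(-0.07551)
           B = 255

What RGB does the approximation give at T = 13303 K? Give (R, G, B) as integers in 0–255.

(186, 208, 255)

t = 13303/100 = 133.03; the t > 66 branch applies.
R = 329.7·(133.03 − 60)^(-0.1332) = 329.7·73.03^(-0.1332) = 329.7·0.56465 = 186.166.
G = 288.1·(133.03 − 60)^(-0.07551) = 288.1·73.03^(-0.07551) = 288.1·0.72325 = 208.368.
B = 255 by definition for t > 66.
Rounded: (186, 208, 255).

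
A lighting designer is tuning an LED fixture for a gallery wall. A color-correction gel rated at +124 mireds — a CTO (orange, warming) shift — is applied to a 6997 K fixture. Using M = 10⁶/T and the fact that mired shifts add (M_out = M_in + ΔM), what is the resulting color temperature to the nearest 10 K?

3750 K

M_in = 10⁶/6997 = 142.92 mireds.
M_out = 142.92 + (+124) = 266.92 mireds.
T_out = 10⁶/266.92 = 3746.5 K → 3750 K.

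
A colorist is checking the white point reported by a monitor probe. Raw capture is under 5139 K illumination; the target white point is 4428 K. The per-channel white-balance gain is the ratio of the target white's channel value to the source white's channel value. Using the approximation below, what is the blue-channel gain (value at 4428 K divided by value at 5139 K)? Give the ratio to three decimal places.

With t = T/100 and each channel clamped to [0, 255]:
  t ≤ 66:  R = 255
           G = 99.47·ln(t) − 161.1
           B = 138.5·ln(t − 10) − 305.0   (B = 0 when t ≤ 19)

At 5139 K (t = 51.39):
  B = 138.5·ln(51.39 − 10) − 305.0 = 138.5·ln 41.39 − 305.0 = 138.5·3.7230 − 305.0 = 210.641.
At 4428 K (t = 44.28):
  B = 138.5·ln(44.28 − 10) − 305.0 = 138.5·ln 34.28 − 305.0 = 138.5·3.5346 − 305.0 = 184.537.
Gain = 184.537 / 210.641 = 0.8761 → 0.876.

0.876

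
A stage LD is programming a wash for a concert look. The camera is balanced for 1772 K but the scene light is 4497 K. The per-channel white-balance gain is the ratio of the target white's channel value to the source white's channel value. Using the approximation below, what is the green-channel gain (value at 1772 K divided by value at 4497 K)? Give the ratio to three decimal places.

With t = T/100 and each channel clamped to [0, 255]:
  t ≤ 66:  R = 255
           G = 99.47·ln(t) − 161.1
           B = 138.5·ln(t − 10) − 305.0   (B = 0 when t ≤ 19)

0.574

At 4497 K (t = 44.97):
  G = 99.47·ln 44.97 − 161.1 = 99.47·3.8060 − 161.1 = 217.482.
At 1772 K (t = 17.72):
  G = 99.47·ln 17.72 − 161.1 = 99.47·2.8747 − 161.1 = 124.846.
Gain = 124.846 / 217.482 = 0.5741 → 0.574.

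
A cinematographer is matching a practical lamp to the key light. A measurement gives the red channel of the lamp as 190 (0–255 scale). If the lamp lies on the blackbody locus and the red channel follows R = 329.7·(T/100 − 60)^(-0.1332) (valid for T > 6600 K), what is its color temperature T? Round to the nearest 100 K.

(t − 60)^(-0.1332) = 190/329.7 = 0.57628.
t − 60 = 0.57628^(1/-0.1332) = 0.57628^(-7.508) = 62.667, so t = 122.667.
T = 100·t = 12267 K → 12300 K to the nearest 100 K.

12300 K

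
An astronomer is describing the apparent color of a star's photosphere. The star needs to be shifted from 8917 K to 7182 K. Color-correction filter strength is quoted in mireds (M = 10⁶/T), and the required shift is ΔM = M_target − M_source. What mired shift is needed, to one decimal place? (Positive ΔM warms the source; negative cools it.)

+27.1 mireds

M_source = 10⁶/8917 = 112.145; M_target = 10⁶/7182 = 139.237.
ΔM = 139.237 − 112.145 = 27.092 → +27.1 mireds, a warming shift.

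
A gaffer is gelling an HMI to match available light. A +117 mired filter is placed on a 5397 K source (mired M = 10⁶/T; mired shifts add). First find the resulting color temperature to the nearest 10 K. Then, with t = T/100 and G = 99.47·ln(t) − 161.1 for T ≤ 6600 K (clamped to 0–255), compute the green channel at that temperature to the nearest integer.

M_in = 10⁶/5397 = 185.29; M_out = 185.29 + (+117) = 302.29.
T_out = 10⁶/302.29 = 3308.1 K → 3310 K; t = 33.1.
G = 99.47·ln 33.1 − 161.1 = 99.47·3.4995 − 161.1 = 186.999.
Rounded: 187.

187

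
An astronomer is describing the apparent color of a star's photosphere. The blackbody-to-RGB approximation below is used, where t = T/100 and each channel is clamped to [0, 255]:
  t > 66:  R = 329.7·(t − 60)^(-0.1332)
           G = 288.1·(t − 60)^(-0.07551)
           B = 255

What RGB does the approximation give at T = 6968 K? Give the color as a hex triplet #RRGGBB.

#F4F3FF

t = 6968/100 = 69.68; the t > 66 branch applies.
R = 329.7·(69.68 − 60)^(-0.1332) = 329.7·9.68^(-0.1332) = 329.7·0.73906 = 243.669.
G = 288.1·(69.68 − 60)^(-0.07551) = 288.1·9.68^(-0.07551) = 288.1·0.84247 = 242.717.
B = 255 by definition for t > 66.
Rounded: (244, 243, 255).
In hex: #F4F3FF.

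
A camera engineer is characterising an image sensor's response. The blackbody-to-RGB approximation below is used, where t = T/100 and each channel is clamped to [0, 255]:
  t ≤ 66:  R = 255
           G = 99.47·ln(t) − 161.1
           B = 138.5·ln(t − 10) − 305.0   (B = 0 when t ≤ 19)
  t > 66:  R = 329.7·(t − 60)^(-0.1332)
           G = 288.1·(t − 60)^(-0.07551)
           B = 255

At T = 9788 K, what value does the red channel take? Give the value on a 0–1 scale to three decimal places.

t = 9788/100 = 97.88; the t > 66 branch applies.
R = 329.7·(97.88 − 60)^(-0.1332) = 329.7·37.88^(-0.1332) = 329.7·0.61625 = 203.177.
On a 0–1 scale: 203.177/255 = 0.7968 → 0.797.

0.797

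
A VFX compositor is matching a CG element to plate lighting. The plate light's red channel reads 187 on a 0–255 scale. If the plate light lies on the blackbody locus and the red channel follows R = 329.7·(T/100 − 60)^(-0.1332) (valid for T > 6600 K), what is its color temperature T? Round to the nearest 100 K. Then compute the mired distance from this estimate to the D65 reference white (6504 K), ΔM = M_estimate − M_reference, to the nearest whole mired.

(t − 60)^(-0.1332) = 187/329.7 = 0.56718.
t − 60 = 0.56718^(1/-0.1332) = 0.56718^(-7.508) = 70.620, so t = 130.620.
T = 100·t = 13062 K → 13100 K to the nearest 100 K.
M_estimate = 10⁶/13100 = 76.34; M_reference = 10⁶/6504 = 153.75.
ΔM = 76.34 − 153.75 = -77.42 → -77 mireds.

-77 mireds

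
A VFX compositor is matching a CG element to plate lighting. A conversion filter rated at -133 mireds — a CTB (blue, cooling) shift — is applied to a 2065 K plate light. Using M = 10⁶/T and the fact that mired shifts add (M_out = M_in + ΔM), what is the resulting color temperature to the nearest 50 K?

M_in = 10⁶/2065 = 484.26 mireds.
M_out = 484.26 + (-133) = 351.26 mireds.
T_out = 10⁶/351.26 = 2846.9 K → 2850 K.

2850 K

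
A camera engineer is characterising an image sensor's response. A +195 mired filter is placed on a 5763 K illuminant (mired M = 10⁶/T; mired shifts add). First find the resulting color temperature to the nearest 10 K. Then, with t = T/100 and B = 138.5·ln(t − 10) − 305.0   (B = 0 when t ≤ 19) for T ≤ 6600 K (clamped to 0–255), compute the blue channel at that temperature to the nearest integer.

M_in = 10⁶/5763 = 173.52; M_out = 173.52 + (+195) = 368.52.
T_out = 10⁶/368.52 = 2713.6 K → 2710 K; t = 27.1.
B = 138.5·ln(27.1 − 10) − 305.0 = 138.5·ln 17.1 − 305.0 = 138.5·2.8391 − 305.0 = 88.212.
Rounded: 88.

88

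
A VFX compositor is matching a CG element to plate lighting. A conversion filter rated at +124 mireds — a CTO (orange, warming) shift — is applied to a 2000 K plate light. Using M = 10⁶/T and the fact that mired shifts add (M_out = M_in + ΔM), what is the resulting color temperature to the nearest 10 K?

M_in = 10⁶/2000 = 500.00 mireds.
M_out = 500.00 + (+124) = 624.00 mireds.
T_out = 10⁶/624.00 = 1602.6 K → 1600 K.

1600 K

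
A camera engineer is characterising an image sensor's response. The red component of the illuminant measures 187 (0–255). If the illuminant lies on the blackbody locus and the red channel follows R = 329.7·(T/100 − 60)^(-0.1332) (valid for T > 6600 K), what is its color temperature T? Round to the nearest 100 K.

13100 K

(t − 60)^(-0.1332) = 187/329.7 = 0.56718.
t − 60 = 0.56718^(1/-0.1332) = 0.56718^(-7.508) = 70.620, so t = 130.620.
T = 100·t = 13062 K → 13100 K to the nearest 100 K.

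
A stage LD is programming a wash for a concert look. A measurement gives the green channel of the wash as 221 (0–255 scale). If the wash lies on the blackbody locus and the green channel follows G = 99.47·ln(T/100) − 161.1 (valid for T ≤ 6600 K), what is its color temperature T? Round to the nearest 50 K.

4650 K

ln t = (221 + 161.1) / 99.47 = 3.8414.
t = e^3.8414 = 46.589.
T = 100·t = 4659 K → 4650 K to the nearest 50 K.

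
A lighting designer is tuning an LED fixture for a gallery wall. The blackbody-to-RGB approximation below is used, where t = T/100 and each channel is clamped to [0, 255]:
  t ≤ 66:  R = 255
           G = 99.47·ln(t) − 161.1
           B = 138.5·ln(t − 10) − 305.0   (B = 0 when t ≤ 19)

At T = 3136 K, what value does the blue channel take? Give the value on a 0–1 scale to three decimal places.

t = 3136/100 = 31.36; the t ≤ 66 branch applies.
B = 138.5·ln(31.36 − 10) − 305.0 = 138.5·ln 21.36 − 305.0 = 138.5·3.0615 − 305.0 = 119.021.
On a 0–1 scale: 119.021/255 = 0.4667 → 0.467.

0.467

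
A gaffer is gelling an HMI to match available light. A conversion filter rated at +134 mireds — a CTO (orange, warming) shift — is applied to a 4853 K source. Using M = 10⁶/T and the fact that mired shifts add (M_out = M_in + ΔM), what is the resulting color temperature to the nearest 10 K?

M_in = 10⁶/4853 = 206.06 mireds.
M_out = 206.06 + (+134) = 340.06 mireds.
T_out = 10⁶/340.06 = 2940.7 K → 2940 K.

2940 K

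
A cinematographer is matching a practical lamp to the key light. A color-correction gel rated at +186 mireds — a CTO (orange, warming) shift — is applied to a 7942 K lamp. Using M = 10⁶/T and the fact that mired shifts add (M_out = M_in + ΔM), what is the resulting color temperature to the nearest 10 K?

3210 K

M_in = 10⁶/7942 = 125.91 mireds.
M_out = 125.91 + (+186) = 311.91 mireds.
T_out = 10⁶/311.91 = 3206.0 K → 3210 K.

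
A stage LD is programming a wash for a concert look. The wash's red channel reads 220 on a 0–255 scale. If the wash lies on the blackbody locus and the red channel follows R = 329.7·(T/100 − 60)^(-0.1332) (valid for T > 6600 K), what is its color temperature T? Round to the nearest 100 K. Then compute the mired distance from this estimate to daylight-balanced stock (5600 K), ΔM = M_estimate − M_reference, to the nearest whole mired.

(t − 60)^(-0.1332) = 220/329.7 = 0.66727.
t − 60 = 0.66727^(1/-0.1332) = 0.66727^(-7.508) = 20.847, so t = 80.847.
T = 100·t = 8085 K → 8100 K to the nearest 100 K.
M_estimate = 10⁶/8100 = 123.46; M_reference = 10⁶/5600 = 178.57.
ΔM = 123.46 − 178.57 = -55.11 → -55 mireds.

-55 mireds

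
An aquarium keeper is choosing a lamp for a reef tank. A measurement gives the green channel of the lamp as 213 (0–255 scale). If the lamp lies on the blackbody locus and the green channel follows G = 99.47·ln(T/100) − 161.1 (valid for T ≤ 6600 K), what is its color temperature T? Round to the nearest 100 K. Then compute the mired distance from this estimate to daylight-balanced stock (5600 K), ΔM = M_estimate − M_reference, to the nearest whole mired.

ln t = (213 + 161.1) / 99.47 = 3.7609.
t = e^3.7609 = 42.989.
T = 100·t = 4299 K → 4300 K to the nearest 100 K.
M_estimate = 10⁶/4300 = 232.56; M_reference = 10⁶/5600 = 178.57.
ΔM = 232.56 − 178.57 = 53.99 → +54 mireds.

+54 mireds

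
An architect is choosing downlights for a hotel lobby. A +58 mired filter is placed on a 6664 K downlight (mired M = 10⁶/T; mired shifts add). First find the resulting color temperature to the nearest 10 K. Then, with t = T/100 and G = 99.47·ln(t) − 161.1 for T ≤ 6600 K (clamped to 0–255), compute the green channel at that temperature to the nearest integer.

M_in = 10⁶/6664 = 150.06; M_out = 150.06 + (+58) = 208.06.
T_out = 10⁶/208.06 = 4806.3 K → 4810 K; t = 48.1.
G = 99.47·ln 48.1 − 161.1 = 99.47·3.8733 − 161.1 = 224.175.
Rounded: 224.

224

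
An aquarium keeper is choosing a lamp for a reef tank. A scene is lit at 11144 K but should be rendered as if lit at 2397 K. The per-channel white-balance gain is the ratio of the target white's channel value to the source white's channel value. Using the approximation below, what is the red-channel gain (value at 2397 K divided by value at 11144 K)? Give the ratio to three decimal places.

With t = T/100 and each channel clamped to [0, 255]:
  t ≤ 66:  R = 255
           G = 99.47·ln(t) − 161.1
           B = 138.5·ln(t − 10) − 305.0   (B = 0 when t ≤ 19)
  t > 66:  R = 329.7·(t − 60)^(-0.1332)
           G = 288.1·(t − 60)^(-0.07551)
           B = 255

1.307

At 11144 K (t = 111.44):
  R = 329.7·(111.44 − 60)^(-0.1332) = 329.7·51.44^(-0.1332) = 329.7·0.59164 = 195.062.
At 2397 K (t = 23.97):
  R = 255 by definition for t ≤ 66.
Gain = 255.000 / 195.062 = 1.3073 → 1.307.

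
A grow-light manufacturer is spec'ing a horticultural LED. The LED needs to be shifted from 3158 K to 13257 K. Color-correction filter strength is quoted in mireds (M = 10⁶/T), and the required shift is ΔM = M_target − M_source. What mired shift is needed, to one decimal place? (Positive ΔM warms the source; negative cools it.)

-241.2 mireds

M_source = 10⁶/3158 = 316.656; M_target = 10⁶/13257 = 75.432.
ΔM = 75.432 − 316.656 = -241.224 → -241.2 mireds, a cooling shift.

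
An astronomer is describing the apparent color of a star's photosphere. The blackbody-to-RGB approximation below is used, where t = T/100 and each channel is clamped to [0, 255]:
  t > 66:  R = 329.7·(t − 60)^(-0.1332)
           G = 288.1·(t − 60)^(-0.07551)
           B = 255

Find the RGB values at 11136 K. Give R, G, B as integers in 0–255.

t = 11136/100 = 111.36; the t > 66 branch applies.
R = 329.7·(111.36 − 60)^(-0.1332) = 329.7·51.36^(-0.1332) = 329.7·0.59176 = 195.103.
G = 288.1·(111.36 − 60)^(-0.07551) = 288.1·51.36^(-0.07551) = 288.1·0.74273 = 213.980.
B = 255 by definition for t > 66.
Rounded: (195, 214, 255).

R=195, G=214, B=255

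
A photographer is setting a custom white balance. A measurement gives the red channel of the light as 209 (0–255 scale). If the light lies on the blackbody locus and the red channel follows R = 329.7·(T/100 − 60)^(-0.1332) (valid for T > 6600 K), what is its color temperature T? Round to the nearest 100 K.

(t − 60)^(-0.1332) = 209/329.7 = 0.63391.
t − 60 = 0.63391^(1/-0.1332) = 0.63391^(-7.508) = 30.639, so t = 90.639.
T = 100·t = 9064 K → 9100 K to the nearest 100 K.

9100 K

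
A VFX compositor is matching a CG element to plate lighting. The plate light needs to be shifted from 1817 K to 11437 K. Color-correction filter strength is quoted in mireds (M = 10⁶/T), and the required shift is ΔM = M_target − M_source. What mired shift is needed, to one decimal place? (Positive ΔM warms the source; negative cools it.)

-462.9 mireds

M_source = 10⁶/1817 = 550.358; M_target = 10⁶/11437 = 87.436.
ΔM = 87.436 − 550.358 = -462.922 → -462.9 mireds, a cooling shift.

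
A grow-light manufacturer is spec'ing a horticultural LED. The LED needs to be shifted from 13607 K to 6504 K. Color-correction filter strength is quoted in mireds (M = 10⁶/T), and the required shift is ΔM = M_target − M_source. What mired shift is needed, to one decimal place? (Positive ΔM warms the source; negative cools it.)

M_source = 10⁶/13607 = 73.492; M_target = 10⁶/6504 = 153.752.
ΔM = 153.752 − 73.492 = 80.260 → +80.3 mireds, a warming shift.

+80.3 mireds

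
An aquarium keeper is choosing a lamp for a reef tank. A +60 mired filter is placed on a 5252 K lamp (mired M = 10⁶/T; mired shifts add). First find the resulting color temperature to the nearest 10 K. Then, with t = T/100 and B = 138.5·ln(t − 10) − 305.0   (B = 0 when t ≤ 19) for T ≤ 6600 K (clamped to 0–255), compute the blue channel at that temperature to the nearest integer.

M_in = 10⁶/5252 = 190.40; M_out = 190.40 + (+60) = 250.40.
T_out = 10⁶/250.40 = 3993.6 K → 3990 K; t = 39.9.
B = 138.5·ln(39.9 − 10) − 305.0 = 138.5·ln 29.9 − 305.0 = 138.5·3.3979 − 305.0 = 165.603.
Rounded: 166.

166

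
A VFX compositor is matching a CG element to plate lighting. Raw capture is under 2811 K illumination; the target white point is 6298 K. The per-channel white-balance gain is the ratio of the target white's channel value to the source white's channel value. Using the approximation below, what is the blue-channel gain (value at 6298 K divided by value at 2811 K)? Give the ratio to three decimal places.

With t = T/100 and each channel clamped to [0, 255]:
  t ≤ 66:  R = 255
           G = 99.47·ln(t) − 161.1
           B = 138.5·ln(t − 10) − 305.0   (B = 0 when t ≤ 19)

At 2811 K (t = 28.11):
  B = 138.5·ln(28.11 − 10) − 305.0 = 138.5·ln 18.11 − 305.0 = 138.5·2.8965 − 305.0 = 96.160.
At 6298 K (t = 62.98):
  B = 138.5·ln(62.98 − 10) − 305.0 = 138.5·ln 52.98 − 305.0 = 138.5·3.9699 − 305.0 = 244.833.
Gain = 244.833 / 96.160 = 2.5461 → 2.546.

2.546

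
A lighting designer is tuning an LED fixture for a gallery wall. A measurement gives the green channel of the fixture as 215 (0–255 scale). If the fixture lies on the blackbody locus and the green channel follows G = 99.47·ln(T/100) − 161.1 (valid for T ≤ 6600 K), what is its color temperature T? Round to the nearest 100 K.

ln t = (215 + 161.1) / 99.47 = 3.7810.
t = e^3.7810 = 43.862.
T = 100·t = 4386 K → 4400 K to the nearest 100 K.

4400 K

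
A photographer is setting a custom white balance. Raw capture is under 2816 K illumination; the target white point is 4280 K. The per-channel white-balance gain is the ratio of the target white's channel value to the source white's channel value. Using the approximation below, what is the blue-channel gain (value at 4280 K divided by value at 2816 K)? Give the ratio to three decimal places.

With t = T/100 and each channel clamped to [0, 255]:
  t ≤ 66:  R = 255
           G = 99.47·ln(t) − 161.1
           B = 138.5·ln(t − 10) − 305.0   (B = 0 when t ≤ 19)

At 2816 K (t = 28.16):
  B = 138.5·ln(28.16 − 10) − 305.0 = 138.5·ln 18.16 − 305.0 = 138.5·2.8992 − 305.0 = 96.542.
At 4280 K (t = 42.8):
  B = 138.5·ln(42.8 − 10) − 305.0 = 138.5·ln 32.8 − 305.0 = 138.5·3.4904 − 305.0 = 178.424.
Gain = 178.424 / 96.542 = 1.8481 → 1.848.

1.848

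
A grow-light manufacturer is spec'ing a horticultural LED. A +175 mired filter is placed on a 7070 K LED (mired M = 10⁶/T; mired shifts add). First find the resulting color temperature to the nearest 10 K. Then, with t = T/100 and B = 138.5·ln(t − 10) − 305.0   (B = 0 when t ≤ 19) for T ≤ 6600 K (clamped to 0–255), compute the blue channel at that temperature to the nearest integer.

M_in = 10⁶/7070 = 141.44; M_out = 141.44 + (+175) = 316.44.
T_out = 10⁶/316.44 = 3160.1 K → 3160 K; t = 31.6.
B = 138.5·ln(31.6 − 10) − 305.0 = 138.5·ln 21.6 − 305.0 = 138.5·3.0727 − 305.0 = 120.568.
Rounded: 121.

121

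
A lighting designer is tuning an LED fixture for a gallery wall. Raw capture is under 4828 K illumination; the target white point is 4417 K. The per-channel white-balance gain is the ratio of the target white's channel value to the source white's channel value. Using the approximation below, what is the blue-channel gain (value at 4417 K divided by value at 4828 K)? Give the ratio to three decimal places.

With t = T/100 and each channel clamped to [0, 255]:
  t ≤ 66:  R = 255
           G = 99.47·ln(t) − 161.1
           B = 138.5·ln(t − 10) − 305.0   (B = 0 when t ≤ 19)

0.921

At 4828 K (t = 48.28):
  B = 138.5·ln(48.28 − 10) − 305.0 = 138.5·ln 38.28 − 305.0 = 138.5·3.6449 − 305.0 = 199.822.
At 4417 K (t = 44.17):
  B = 138.5·ln(44.17 − 10) − 305.0 = 138.5·ln 34.17 − 305.0 = 138.5·3.5313 − 305.0 = 184.092.
Gain = 184.092 / 199.822 = 0.9213 → 0.921.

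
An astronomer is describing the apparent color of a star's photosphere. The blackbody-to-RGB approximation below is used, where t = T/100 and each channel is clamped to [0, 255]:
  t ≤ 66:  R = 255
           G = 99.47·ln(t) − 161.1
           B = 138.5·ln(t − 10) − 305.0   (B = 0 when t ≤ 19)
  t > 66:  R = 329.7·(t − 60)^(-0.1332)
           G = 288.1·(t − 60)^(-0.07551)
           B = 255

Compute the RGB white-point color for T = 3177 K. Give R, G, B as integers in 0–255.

t = 3177/100 = 31.77; the t ≤ 66 branch applies.
R = 255 by definition for t ≤ 66.
G = 99.47·ln 31.77 − 161.1 = 99.47·3.4585 − 161.1 = 182.919.
B = 138.5·ln(31.77 − 10) − 305.0 = 138.5·ln 21.77 − 305.0 = 138.5·3.0805 − 305.0 = 121.654.
Rounded: (255, 183, 122).

R=255, G=183, B=122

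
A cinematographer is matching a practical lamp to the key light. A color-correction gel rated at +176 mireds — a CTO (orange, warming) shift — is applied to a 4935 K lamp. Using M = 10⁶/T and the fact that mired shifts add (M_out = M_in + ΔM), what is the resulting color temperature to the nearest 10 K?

M_in = 10⁶/4935 = 202.63 mireds.
M_out = 202.63 + (+176) = 378.63 mireds.
T_out = 10⁶/378.63 = 2641.1 K → 2640 K.

2640 K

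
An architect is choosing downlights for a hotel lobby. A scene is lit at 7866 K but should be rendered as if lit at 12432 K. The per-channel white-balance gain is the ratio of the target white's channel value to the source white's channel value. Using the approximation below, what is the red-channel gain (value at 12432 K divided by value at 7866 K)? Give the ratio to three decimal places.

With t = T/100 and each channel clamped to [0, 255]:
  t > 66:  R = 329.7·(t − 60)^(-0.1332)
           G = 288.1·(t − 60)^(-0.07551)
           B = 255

0.848

At 7866 K (t = 78.66):
  R = 329.7·(78.66 − 60)^(-0.1332) = 329.7·18.66^(-0.1332) = 329.7·0.67720 = 223.272.
At 12432 K (t = 124.32):
  R = 329.7·(124.32 − 60)^(-0.1332) = 329.7·64.32^(-0.1332) = 329.7·0.57429 = 189.342.
Gain = 189.342 / 223.272 = 0.8480 → 0.848.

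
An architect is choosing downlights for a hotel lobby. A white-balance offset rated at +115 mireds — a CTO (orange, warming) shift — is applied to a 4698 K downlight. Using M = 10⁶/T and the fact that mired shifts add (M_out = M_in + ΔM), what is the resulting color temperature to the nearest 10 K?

3050 K

M_in = 10⁶/4698 = 212.86 mireds.
M_out = 212.86 + (+115) = 327.86 mireds.
T_out = 10⁶/327.86 = 3050.1 K → 3050 K.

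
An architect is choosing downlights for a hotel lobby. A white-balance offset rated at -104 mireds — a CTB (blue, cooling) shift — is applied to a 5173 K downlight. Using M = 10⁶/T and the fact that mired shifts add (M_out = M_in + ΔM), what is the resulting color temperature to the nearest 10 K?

M_in = 10⁶/5173 = 193.31 mireds.
M_out = 193.31 + (-104) = 89.31 mireds.
T_out = 10⁶/89.31 = 11196.8 K → 11200 K.

11200 K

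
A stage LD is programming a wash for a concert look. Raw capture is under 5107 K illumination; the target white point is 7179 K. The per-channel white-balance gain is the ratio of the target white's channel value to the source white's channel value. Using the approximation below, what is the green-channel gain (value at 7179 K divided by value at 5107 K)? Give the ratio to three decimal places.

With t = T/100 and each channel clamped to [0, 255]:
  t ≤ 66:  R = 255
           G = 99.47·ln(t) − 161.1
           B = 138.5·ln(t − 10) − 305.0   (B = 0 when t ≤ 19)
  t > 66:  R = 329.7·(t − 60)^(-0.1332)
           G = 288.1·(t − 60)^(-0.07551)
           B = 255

At 5107 K (t = 51.07):
  G = 99.47·ln 51.07 − 161.1 = 99.47·3.9332 − 161.1 = 230.135.
At 7179 K (t = 71.79):
  G = 288.1·(71.79 − 60)^(-0.07551) = 288.1·11.79^(-0.07551) = 288.1·0.83002 = 239.130.
Gain = 239.130 / 230.135 = 1.0391 → 1.039.

1.039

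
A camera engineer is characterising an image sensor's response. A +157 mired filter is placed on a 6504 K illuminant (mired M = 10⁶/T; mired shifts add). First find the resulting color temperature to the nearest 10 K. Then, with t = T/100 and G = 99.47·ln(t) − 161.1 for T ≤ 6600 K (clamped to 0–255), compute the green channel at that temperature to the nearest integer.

M_in = 10⁶/6504 = 153.75; M_out = 153.75 + (+157) = 310.75.
T_out = 10⁶/310.75 = 3218.0 K → 3220 K; t = 32.2.
G = 99.47·ln 32.2 − 161.1 = 99.47·3.4720 − 161.1 = 184.257.
Rounded: 184.

184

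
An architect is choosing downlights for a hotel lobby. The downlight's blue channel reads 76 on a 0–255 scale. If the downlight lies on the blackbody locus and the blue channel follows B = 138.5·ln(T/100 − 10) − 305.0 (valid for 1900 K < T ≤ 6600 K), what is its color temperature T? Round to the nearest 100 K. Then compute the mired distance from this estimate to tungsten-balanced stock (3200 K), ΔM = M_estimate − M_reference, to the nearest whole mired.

ln(t − 10) = (76 + 305.0) / 138.5 = 2.7509.
t − 10 = e^2.7509 = 15.657, so t = 25.657.
T = 100·t = 2566 K → 2600 K to the nearest 100 K.
M_estimate = 10⁶/2600 = 384.62; M_reference = 10⁶/3200 = 312.50.
ΔM = 384.62 − 312.50 = 72.12 → +72 mireds.

+72 mireds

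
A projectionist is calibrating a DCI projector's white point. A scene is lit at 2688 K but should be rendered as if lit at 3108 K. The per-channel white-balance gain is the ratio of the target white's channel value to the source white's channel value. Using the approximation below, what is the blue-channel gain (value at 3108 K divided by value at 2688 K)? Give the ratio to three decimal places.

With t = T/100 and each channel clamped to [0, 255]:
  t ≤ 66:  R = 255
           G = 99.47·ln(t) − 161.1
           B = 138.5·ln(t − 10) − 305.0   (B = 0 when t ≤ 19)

1.356

At 2688 K (t = 26.88):
  B = 138.5·ln(26.88 − 10) − 305.0 = 138.5·ln 16.88 − 305.0 = 138.5·2.8261 − 305.0 = 86.419.
At 3108 K (t = 31.08):
  B = 138.5·ln(31.08 − 10) − 305.0 = 138.5·ln 21.08 − 305.0 = 138.5·3.0483 − 305.0 = 117.193.
Gain = 117.193 / 86.419 = 1.3561 → 1.356.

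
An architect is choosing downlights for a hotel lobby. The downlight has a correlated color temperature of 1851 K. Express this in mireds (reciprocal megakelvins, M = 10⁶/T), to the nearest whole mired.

540 mireds

M = 10⁶ / 1851 = 540.249 → 540 mireds.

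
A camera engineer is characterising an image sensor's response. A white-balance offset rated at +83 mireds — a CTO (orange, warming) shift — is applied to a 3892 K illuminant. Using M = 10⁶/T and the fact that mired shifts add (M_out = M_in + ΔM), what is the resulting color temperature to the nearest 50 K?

2950 K

M_in = 10⁶/3892 = 256.94 mireds.
M_out = 256.94 + (+83) = 339.94 mireds.
T_out = 10⁶/339.94 = 2941.7 K → 2950 K.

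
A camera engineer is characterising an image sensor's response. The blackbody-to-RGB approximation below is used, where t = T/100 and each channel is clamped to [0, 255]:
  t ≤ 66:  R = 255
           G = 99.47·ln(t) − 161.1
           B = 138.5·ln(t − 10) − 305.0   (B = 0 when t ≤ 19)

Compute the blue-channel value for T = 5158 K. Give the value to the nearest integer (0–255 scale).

t = 5158/100 = 51.58; the t ≤ 66 branch applies.
B = 138.5·ln(51.58 − 10) − 305.0 = 138.5·ln 41.58 − 305.0 = 138.5·3.7276 − 305.0 = 211.275.
Rounded: 211.

211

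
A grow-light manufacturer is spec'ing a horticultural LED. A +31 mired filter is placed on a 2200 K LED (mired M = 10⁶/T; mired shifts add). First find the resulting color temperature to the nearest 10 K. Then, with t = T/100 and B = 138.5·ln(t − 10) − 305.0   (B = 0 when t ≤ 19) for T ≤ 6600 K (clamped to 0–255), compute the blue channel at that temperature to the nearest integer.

22

M_in = 10⁶/2200 = 454.55; M_out = 454.55 + (+31) = 485.55.
T_out = 10⁶/485.55 = 2059.5 K → 2060 K; t = 20.6.
B = 138.5·ln(20.6 − 10) − 305.0 = 138.5·ln 10.6 − 305.0 = 138.5·2.3609 − 305.0 = 21.978.
Rounded: 22.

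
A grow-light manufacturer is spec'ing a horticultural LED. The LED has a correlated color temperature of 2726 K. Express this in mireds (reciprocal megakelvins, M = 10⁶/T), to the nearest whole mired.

367 mireds

M = 10⁶ / 2726 = 366.838 → 367 mireds.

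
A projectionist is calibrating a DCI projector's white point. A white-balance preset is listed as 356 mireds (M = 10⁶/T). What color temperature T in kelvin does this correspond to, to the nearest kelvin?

2809 K

T = 10⁶ / 356 = 2808.99 K → 2809 K.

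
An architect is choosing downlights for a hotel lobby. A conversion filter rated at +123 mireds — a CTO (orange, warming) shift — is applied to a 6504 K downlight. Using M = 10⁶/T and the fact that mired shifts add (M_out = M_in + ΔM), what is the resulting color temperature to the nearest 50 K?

3600 K

M_in = 10⁶/6504 = 153.75 mireds.
M_out = 153.75 + (+123) = 276.75 mireds.
T_out = 10⁶/276.75 = 3613.3 K → 3600 K.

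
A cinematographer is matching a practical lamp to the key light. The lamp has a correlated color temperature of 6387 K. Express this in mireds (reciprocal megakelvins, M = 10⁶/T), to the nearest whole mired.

157 mireds

M = 10⁶ / 6387 = 156.568 → 157 mireds.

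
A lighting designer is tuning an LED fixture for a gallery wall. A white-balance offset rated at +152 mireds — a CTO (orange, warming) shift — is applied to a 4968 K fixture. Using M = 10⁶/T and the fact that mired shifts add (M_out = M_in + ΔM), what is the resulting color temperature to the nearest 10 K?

M_in = 10⁶/4968 = 201.29 mireds.
M_out = 201.29 + (+152) = 353.29 mireds.
T_out = 10⁶/353.29 = 2830.5 K → 2830 K.

2830 K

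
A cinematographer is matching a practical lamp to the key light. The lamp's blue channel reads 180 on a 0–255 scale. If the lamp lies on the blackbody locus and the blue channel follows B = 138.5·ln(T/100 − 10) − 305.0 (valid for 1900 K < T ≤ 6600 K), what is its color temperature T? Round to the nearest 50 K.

ln(t − 10) = (180 + 305.0) / 138.5 = 3.5018.
t − 10 = e^3.5018 = 33.175, so t = 43.175.
T = 100·t = 4318 K → 4300 K to the nearest 50 K.

4300 K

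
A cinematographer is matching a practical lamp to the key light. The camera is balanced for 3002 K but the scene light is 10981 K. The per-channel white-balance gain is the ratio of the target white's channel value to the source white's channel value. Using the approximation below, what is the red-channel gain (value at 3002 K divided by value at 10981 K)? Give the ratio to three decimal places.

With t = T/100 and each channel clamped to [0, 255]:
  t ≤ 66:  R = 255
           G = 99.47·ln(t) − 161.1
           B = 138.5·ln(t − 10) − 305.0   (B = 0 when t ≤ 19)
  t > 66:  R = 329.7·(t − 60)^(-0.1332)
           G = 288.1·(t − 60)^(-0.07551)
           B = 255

1.302

At 10981 K (t = 109.81):
  R = 329.7·(109.81 − 60)^(-0.1332) = 329.7·49.81^(-0.1332) = 329.7·0.59418 = 195.901.
At 3002 K (t = 30.02):
  R = 255 by definition for t ≤ 66.
Gain = 255.000 / 195.901 = 1.3017 → 1.302.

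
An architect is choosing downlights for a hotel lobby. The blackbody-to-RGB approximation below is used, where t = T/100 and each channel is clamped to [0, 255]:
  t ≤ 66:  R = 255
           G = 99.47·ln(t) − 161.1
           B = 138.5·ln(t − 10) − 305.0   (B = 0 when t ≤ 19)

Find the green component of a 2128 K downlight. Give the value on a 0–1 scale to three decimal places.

0.561

t = 2128/100 = 21.28; the t ≤ 66 branch applies.
G = 99.47·ln 21.28 − 161.1 = 99.47·3.0578 − 161.1 = 143.056.
On a 0–1 scale: 143.056/255 = 0.5610 → 0.561.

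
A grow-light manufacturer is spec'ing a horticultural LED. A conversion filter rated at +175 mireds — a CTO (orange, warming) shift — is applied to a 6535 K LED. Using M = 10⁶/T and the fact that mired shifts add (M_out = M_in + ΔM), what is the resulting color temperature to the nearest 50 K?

M_in = 10⁶/6535 = 153.02 mireds.
M_out = 153.02 + (+175) = 328.02 mireds.
T_out = 10⁶/328.02 = 3048.6 K → 3050 K.

3050 K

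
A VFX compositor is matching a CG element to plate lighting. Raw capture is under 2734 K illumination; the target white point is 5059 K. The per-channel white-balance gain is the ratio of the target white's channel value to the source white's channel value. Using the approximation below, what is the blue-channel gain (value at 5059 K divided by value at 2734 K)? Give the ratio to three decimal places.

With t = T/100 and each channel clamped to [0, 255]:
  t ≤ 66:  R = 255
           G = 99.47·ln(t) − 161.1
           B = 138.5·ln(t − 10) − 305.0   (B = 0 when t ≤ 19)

At 2734 K (t = 27.34):
  B = 138.5·ln(27.34 − 10) − 305.0 = 138.5·ln 17.34 − 305.0 = 138.5·2.8530 − 305.0 = 90.143.
At 5059 K (t = 50.59):
  B = 138.5·ln(50.59 − 10) − 305.0 = 138.5·ln 40.59 − 305.0 = 138.5·3.7035 − 305.0 = 207.938.
Gain = 207.938 / 90.143 = 2.3068 → 2.307.

2.307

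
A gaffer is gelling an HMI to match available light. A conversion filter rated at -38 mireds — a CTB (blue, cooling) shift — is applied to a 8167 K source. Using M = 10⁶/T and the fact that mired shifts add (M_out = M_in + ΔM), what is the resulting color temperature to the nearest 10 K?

11840 K

M_in = 10⁶/8167 = 122.44 mireds.
M_out = 122.44 + (-38) = 84.44 mireds.
T_out = 10⁶/84.44 = 11842.2 K → 11840 K.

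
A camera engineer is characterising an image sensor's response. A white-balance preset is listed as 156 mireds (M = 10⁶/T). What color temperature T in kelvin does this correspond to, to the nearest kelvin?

6410 K

T = 10⁶ / 156 = 6410.26 K → 6410 K.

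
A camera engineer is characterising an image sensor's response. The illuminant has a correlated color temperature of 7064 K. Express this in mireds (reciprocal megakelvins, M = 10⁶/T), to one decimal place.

141.6 mireds

M = 10⁶ / 7064 = 141.563 → 141.6 mireds.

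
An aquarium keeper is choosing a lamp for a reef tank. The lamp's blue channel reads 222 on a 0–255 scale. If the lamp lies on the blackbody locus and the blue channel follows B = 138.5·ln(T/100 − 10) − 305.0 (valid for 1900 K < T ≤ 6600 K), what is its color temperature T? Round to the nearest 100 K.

5500 K

ln(t − 10) = (222 + 305.0) / 138.5 = 3.8051.
t − 10 = e^3.8051 = 44.928, so t = 54.928.
T = 100·t = 5493 K → 5500 K to the nearest 100 K.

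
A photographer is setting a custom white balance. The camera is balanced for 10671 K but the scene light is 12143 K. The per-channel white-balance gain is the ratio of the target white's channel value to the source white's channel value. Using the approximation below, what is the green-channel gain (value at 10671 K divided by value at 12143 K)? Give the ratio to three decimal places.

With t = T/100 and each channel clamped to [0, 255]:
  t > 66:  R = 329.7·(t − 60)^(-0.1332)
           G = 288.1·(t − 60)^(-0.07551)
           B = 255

At 12143 K (t = 121.43):
  G = 288.1·(121.43 − 60)^(-0.07551) = 288.1·61.43^(-0.07551) = 288.1·0.73276 = 211.107.
At 10671 K (t = 106.71):
  G = 288.1·(106.71 − 60)^(-0.07551) = 288.1·46.71^(-0.07551) = 288.1·0.74807 = 215.519.
Gain = 215.519 / 211.107 = 1.0209 → 1.021.

1.021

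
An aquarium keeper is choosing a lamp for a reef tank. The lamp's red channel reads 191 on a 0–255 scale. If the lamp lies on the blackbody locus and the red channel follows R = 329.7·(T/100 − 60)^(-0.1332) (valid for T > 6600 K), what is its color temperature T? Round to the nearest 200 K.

(t − 60)^(-0.1332) = 191/329.7 = 0.57931.
t − 60 = 0.57931^(1/-0.1332) = 0.57931^(-7.508) = 60.245, so t = 120.245.
T = 100·t = 12025 K → 12000 K to the nearest 200 K.

12000 K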